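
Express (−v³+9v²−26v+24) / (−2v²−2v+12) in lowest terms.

(v²−7v+12)/(2v+6)

By polynomial division,
  −v³+9v²−26v+24 = ((1/2)v−5)(−2v²−2v+12) + (−42v+84)
  −2v²−2v+12 = ((1/21)v+1/7)(−42v+84) + (0)
Last nonzero remainder: −42v+84. Dividing through by −42 gives the monic gcd v−2.
Cancel v−2 from numerator and denominator to get the reduced form.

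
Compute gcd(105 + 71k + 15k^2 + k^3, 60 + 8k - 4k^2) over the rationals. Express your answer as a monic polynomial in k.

Euclidean algorithm in ℚ[k]:
  k^3 + 15k^2 + 71k + 105 = (-(1/4)k - 17/4)(-4k^2 + 8k + 60) + (120k + 360)
  -4k^2 + 8k + 60 = (-(1/30)k + 1/6)(120k + 360) + (0)
Last nonzero remainder: 120k + 360. Dividing through by 120 gives the monic gcd k + 3.

3 + k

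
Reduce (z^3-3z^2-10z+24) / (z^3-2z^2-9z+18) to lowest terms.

(z-4)/(z-3)

Euclidean algorithm in ℚ[z]:
  z^3-3z^2-10z+24 = (z^3-2z^2-9z+18) + (-z^2-z+6)
  z^3-2z^2-9z+18 = (-z+3)(-z^2-z+6) + (0)
Last nonzero remainder: -z^2-z+6. Dividing through by -1 gives the monic gcd z^2+z-6.
Cancel z^2+z-6 from numerator and denominator to get the reduced form.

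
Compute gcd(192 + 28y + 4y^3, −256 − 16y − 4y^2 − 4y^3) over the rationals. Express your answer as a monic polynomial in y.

16 − 3y + y^2

Apply the Euclidean algorithm:
  4y^3 + 28y + 192 = (−1)(−4y^3 − 4y^2 − 16y − 256) + (−4y^2 + 12y − 64)
  −4y^3 − 4y^2 − 16y − 256 = (y + 4)(−4y^2 + 12y − 64) + (0)
Last nonzero remainder: −4y^2 + 12y − 64. Dividing through by −4 gives the monic gcd y^2 − 3y + 16.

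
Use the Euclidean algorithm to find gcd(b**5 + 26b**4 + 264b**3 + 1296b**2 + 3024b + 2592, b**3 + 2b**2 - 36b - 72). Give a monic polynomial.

b**2 + 8b + 12

Euclidean algorithm in ℚ[b]:
  b**5 + 26b**4 + 264b**3 + 1296b**2 + 3024b + 2592 = (b**2 + 24b + 252)(b**3 + 2b**2 - 36b - 72) + (1728b**2 + 13824b + 20736)
  b**3 + 2b**2 - 36b - 72 = ((1/1728)b - 1/288)(1728b**2 + 13824b + 20736) + (0)
Last nonzero remainder: 1728b**2 + 13824b + 20736. Dividing through by 1728 gives the monic gcd b**2 + 8b + 12.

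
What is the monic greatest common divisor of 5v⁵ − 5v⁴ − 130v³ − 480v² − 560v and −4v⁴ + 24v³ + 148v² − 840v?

v² − 7v

By polynomial division,
  5v⁵ − 5v⁴ − 130v³ − 480v² − 560v = (−(5/4)v − 25/4)(−4v⁴ + 24v³ + 148v² − 840v) + (205v³ − 605v² − 5810v)
  −4v⁴ + 24v³ + 148v² − 840v = (−(4/205)v + 100/1681)(205v³ − 605v² − 5810v) + ((118720/1681)v² − (831040/1681)v)
  205v³ − 605v² − 5810v = ((68921/23744)v + 139523/11872)((118720/1681)v² − (831040/1681)v) + (0)
Last nonzero remainder: (118720/1681)v² − (831040/1681)v. Dividing through by 118720/1681 gives the monic gcd v² − 7v.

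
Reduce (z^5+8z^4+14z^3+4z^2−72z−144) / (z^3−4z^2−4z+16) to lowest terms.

(z^3+8z^2+18z+36)/(z−4)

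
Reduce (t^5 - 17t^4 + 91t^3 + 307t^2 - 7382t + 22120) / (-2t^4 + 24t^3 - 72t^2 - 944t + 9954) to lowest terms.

(-t^2 + 14t - 40)/(2t - 18)

Repeated division with remainder:
  t^5 - 17t^4 + 91t^3 + 307t^2 - 7382t + 22120 = (-(1/2)t + 5/2)(-2t^4 + 24t^3 - 72t^2 - 944t + 9954) + (-5t^3 + 15t^2 - 45t - 2765)
  -2t^4 + 24t^3 - 72t^2 - 944t + 9954 = ((2/5)t - 18/5)(-5t^3 + 15t^2 - 45t - 2765) + (0)
Last nonzero remainder: -5t^3 + 15t^2 - 45t - 2765. Dividing through by -5 gives the monic gcd t^3 - 3t^2 + 9t + 553.
Cancel t^3 - 3t^2 + 9t + 553 from numerator and denominator to get the reduced form.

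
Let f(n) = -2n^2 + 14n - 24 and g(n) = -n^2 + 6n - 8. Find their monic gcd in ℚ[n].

n - 4

Apply the Euclidean algorithm:
  -2n^2 + 14n - 24 = (2)(-n^2 + 6n - 8) + (2n - 8)
  -n^2 + 6n - 8 = (-(1/2)n + 1)(2n - 8) + (0)
Last nonzero remainder: 2n - 8. Dividing through by 2 gives the monic gcd n - 4.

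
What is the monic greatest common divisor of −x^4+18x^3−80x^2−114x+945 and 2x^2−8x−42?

x^2−4x−21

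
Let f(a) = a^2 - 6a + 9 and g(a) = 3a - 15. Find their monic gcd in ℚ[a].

1

By polynomial division,
  a^2 - 6a + 9 = ((1/3)a - 1/3)(3a - 15) + (4)
  3a - 15 = ((3/4)a - 15/4)(4) + (0)
The last nonzero remainder is the constant 4, so the polynomials are coprime and gcd = 1.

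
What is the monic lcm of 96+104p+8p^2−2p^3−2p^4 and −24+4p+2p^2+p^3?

96+56p−44p^2−6p^3−p^4+p^5

Euclidean algorithm in ℚ[p]:
  −2p^4−2p^3+8p^2+104p+96 = (−2p+2)(p^3+2p^2+4p−24) + (12p^2+48p+144)
  p^3+2p^2+4p−24 = ((1/12)p−1/6)(12p^2+48p+144) + (0)
Last nonzero remainder: 12p^2+48p+144. Dividing through by 12 gives the monic gcd p^2+4p+12.
Then lcm(f, g) = f·g / gcd(f, g); expanding and making the result monic gives the answer.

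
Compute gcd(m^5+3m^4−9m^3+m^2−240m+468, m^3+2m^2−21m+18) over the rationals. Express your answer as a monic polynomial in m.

m^2+3m−18

Repeated division with remainder:
  m^5+3m^4−9m^3+m^2−240m+468 = (m^2+m+10)(m^3+2m^2−21m+18) + (−16m^2−48m+288)
  m^3+2m^2−21m+18 = (−(1/16)m+1/16)(−16m^2−48m+288) + (0)
Last nonzero remainder: −16m^2−48m+288. Dividing through by −16 gives the monic gcd m^2+3m−18.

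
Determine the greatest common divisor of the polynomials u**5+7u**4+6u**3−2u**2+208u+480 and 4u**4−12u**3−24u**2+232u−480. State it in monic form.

u**3−6u+40

Apply the Euclidean algorithm:
  u**5+7u**4+6u**3−2u**2+208u+480 = ((1/4)u+5/2)(4u**4−12u**3−24u**2+232u−480) + (42u**3−252u+1680)
  4u**4−12u**3−24u**2+232u−480 = ((2/21)u−2/7)(42u**3−252u+1680) + (0)
Last nonzero remainder: 42u**3−252u+1680. Dividing through by 42 gives the monic gcd u**3−6u+40.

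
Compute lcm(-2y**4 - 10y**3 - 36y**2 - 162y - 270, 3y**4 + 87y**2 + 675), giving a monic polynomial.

y**6 + 6y**5 + 38y**4 + 174y**3 + 486y**2 + 1350y + 2025

Euclidean algorithm in ℚ[y]:
  -2y**4 - 10y**3 - 36y**2 - 162y - 270 = (-2/3)(3y**4 + 87y**2 + 675) + (-10y**3 + 22y**2 - 162y + 180)
  3y**4 + 87y**2 + 675 = (-(3/10)y - 33/50)(-10y**3 + 22y**2 - 162y + 180) + ((1323/25)y**2 - (1323/25)y + 3969/5)
  -10y**3 + 22y**2 - 162y + 180 = (-(250/1323)y + 100/441)((1323/25)y**2 - (1323/25)y + 3969/5) + (0)
Last nonzero remainder: (1323/25)y**2 - (1323/25)y + 3969/5. Dividing through by 1323/25 gives the monic gcd y**2 - y + 15.
Then lcm(f, g) = f·g / gcd(f, g); expanding and making the result monic gives the answer.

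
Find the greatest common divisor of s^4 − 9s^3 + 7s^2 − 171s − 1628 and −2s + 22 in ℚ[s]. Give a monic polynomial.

Euclidean algorithm in ℚ[s]:
  s^4 − 9s^3 + 7s^2 − 171s − 1628 = (−(1/2)s^3 − s^2 − (29/2)s − 74)(−2s + 22) + (0)
Last nonzero remainder: −2s + 22. Dividing through by −2 gives the monic gcd s − 11.

s − 11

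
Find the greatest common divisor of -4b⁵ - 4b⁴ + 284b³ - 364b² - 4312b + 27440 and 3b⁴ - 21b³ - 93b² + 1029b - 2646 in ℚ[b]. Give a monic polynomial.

b² - 49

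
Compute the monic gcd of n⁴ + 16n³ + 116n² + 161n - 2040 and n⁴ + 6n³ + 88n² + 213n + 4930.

n² + 11n + 85

Apply the Euclidean algorithm:
  n⁴ + 16n³ + 116n² + 161n - 2040 = (n⁴ + 6n³ + 88n² + 213n + 4930) + (10n³ + 28n² - 52n - 6970)
  n⁴ + 6n³ + 88n² + 213n + 4930 = ((1/10)n + 8/25)(10n³ + 28n² - 52n - 6970) + ((2106/25)n² + (23166/25)n + 35802/5)
  10n³ + 28n² - 52n - 6970 = ((125/1053)n - 1025/1053)((2106/25)n² + (23166/25)n + 35802/5) + (0)
Last nonzero remainder: (2106/25)n² + (23166/25)n + 35802/5. Dividing through by 2106/25 gives the monic gcd n² + 11n + 85.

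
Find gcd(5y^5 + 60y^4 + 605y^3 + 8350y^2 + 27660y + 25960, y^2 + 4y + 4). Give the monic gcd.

y^2 + 4y + 4

Apply the Euclidean algorithm:
  5y^5 + 60y^4 + 605y^3 + 8350y^2 + 27660y + 25960 = (5y^3 + 40y^2 + 425y + 6490)(y^2 + 4y + 4) + (0)
The last nonzero remainder y^2 + 4y + 4 is already monic.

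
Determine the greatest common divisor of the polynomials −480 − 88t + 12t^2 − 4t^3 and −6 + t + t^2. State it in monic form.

Repeated division with remainder:
  −4t^3 + 12t^2 − 88t − 480 = (−4t + 16)(t^2 + t − 6) + (−128t − 384)
  t^2 + t − 6 = (−(1/128)t + 1/64)(−128t − 384) + (0)
Last nonzero remainder: −128t − 384. Dividing through by −128 gives the monic gcd t + 3.

3 + t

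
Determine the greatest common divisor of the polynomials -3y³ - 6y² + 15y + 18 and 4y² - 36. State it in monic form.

y + 3

Repeated division with remainder:
  -3y³ - 6y² + 15y + 18 = (-(3/4)y - 3/2)(4y² - 36) + (-12y - 36)
  4y² - 36 = (-(1/3)y + 1)(-12y - 36) + (0)
Last nonzero remainder: -12y - 36. Dividing through by -12 gives the monic gcd y + 3.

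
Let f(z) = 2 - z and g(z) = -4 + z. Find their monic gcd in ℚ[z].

Euclidean algorithm in ℚ[z]:
  -z + 2 = (-1)(z - 4) + (-2)
  z - 4 = (-(1/2)z + 2)(-2) + (0)
The last nonzero remainder is the constant -2, so the polynomials are coprime and gcd = 1.

1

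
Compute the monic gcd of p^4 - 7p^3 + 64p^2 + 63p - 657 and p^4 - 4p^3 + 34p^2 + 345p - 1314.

p^3 - 10p^2 + 94p - 219

By polynomial division,
  p^4 - 7p^3 + 64p^2 + 63p - 657 = (p^4 - 4p^3 + 34p^2 + 345p - 1314) + (-3p^3 + 30p^2 - 282p + 657)
  p^4 - 4p^3 + 34p^2 + 345p - 1314 = (-(1/3)p - 2)(-3p^3 + 30p^2 - 282p + 657) + (0)
Last nonzero remainder: -3p^3 + 30p^2 - 282p + 657. Dividing through by -3 gives the monic gcd p^3 - 10p^2 + 94p - 219.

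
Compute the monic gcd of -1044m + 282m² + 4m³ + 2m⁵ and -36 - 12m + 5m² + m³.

Repeated division with remainder:
  2m⁵ + 4m³ + 282m² - 1044m = (2m² - 10m + 78)(m³ + 5m² - 12m - 36) + (-156m² - 468m + 2808)
  m³ + 5m² - 12m - 36 = (-(1/156)m - 1/78)(-156m² - 468m + 2808) + (0)
Last nonzero remainder: -156m² - 468m + 2808. Dividing through by -156 gives the monic gcd m² + 3m - 18.

-18 + 3m + m²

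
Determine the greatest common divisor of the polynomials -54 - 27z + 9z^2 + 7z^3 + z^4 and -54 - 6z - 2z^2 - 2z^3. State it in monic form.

3 + z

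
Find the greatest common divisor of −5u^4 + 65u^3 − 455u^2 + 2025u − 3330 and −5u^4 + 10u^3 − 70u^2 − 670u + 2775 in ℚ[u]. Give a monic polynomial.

Euclidean algorithm in ℚ[u]:
  −5u^4 + 65u^3 − 455u^2 + 2025u − 3330 = (−5u^4 + 10u^3 − 70u^2 − 670u + 2775) + (55u^3 − 385u^2 + 2695u − 6105)
  −5u^4 + 10u^3 − 70u^2 − 670u + 2775 = (−(1/11)u − 5/11)(55u^3 − 385u^2 + 2695u − 6105) + (0)
Last nonzero remainder: 55u^3 − 385u^2 + 2695u − 6105. Dividing through by 55 gives the monic gcd u^3 − 7u^2 + 49u − 111.

u^3 − 7u^2 + 49u − 111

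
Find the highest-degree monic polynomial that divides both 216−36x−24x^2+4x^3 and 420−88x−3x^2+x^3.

−6+x

Apply the Euclidean algorithm:
  4x^3−24x^2−36x+216 = (4)(x^3−3x^2−88x+420) + (−12x^2+316x−1464)
  x^3−3x^2−88x+420 = (−(1/12)x−35/18)(−12x^2+316x−1464) + ((3640/9)x−7280/3)
  −12x^2+316x−1464 = (−(27/910)x+549/910)((3640/9)x−7280/3) + (0)
Last nonzero remainder: (3640/9)x−7280/3. Dividing through by 3640/9 gives the monic gcd x−6.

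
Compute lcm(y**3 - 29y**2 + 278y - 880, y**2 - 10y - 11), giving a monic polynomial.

y**4 - 28y**3 + 249y**2 - 602y - 880

Repeated division with remainder:
  y**3 - 29y**2 + 278y - 880 = (y - 19)(y**2 - 10y - 11) + (99y - 1089)
  y**2 - 10y - 11 = ((1/99)y + 1/99)(99y - 1089) + (0)
Last nonzero remainder: 99y - 1089. Dividing through by 99 gives the monic gcd y - 11.
Then lcm(f, g) = f·g / gcd(f, g); expanding and making the result monic gives the answer.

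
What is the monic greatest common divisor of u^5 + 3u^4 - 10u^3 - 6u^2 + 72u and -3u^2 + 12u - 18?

u^2 - 4u + 6

Euclidean algorithm in ℚ[u]:
  u^5 + 3u^4 - 10u^3 - 6u^2 + 72u = (-(1/3)u^3 - (7/3)u^2 - 4u)(-3u^2 + 12u - 18) + (0)
Last nonzero remainder: -3u^2 + 12u - 18. Dividing through by -3 gives the monic gcd u^2 - 4u + 6.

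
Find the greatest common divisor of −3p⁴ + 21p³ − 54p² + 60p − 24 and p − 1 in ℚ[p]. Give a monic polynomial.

p − 1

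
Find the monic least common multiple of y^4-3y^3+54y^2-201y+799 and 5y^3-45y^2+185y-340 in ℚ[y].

y^5-7y^4+66y^3-417y^2+1603y-3196

Euclidean algorithm in ℚ[y]:
  y^4-3y^3+54y^2-201y+799 = ((1/5)y+6/5)(5y^3-45y^2+185y-340) + (71y^2-355y+1207)
  5y^3-45y^2+185y-340 = ((5/71)y-20/71)(71y^2-355y+1207) + (0)
Last nonzero remainder: 71y^2-355y+1207. Dividing through by 71 gives the monic gcd y^2-5y+17.
Then lcm(f, g) = f·g / gcd(f, g); expanding and making the result monic gives the answer.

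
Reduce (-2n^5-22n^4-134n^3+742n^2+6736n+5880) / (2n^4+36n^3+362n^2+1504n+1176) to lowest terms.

(-n^2+n+30)/(n+6)

Apply the Euclidean algorithm:
  -2n^5-22n^4-134n^3+742n^2+6736n+5880 = (-n+7)(2n^4+36n^3+362n^2+1504n+1176) + (-24n^3-288n^2-2616n-2352)
  2n^4+36n^3+362n^2+1504n+1176 = (-(1/12)n-1/2)(-24n^3-288n^2-2616n-2352) + (0)
Last nonzero remainder: -24n^3-288n^2-2616n-2352. Dividing through by -24 gives the monic gcd n^3+12n^2+109n+98.
Cancel n^3+12n^2+109n+98 from numerator and denominator to get the reduced form.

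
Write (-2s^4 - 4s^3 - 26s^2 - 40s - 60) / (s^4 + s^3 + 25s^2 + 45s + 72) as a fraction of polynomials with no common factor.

(-2s^2 - 20)/(s^2 - s + 24)

By polynomial division,
  -2s^4 - 4s^3 - 26s^2 - 40s - 60 = (-2)(s^4 + s^3 + 25s^2 + 45s + 72) + (-2s^3 + 24s^2 + 50s + 84)
  s^4 + s^3 + 25s^2 + 45s + 72 = (-(1/2)s - 13/2)(-2s^3 + 24s^2 + 50s + 84) + (206s^2 + 412s + 618)
  -2s^3 + 24s^2 + 50s + 84 = (-(1/103)s + 14/103)(206s^2 + 412s + 618) + (0)
Last nonzero remainder: 206s^2 + 412s + 618. Dividing through by 206 gives the monic gcd s^2 + 2s + 3.
Cancel s^2 + 2s + 3 from numerator and denominator to get the reduced form.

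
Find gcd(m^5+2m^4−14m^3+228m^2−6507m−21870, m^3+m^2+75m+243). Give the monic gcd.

m^3+m^2+75m+243

Repeated division with remainder:
  m^5+2m^4−14m^3+228m^2−6507m−21870 = (m^2+m−90)(m^3+m^2+75m+243) + (0)
The last nonzero remainder m^3+m^2+75m+243 is already monic.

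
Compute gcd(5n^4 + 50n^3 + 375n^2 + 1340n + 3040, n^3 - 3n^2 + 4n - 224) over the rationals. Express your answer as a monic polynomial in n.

Euclidean algorithm in ℚ[n]:
  5n^4 + 50n^3 + 375n^2 + 1340n + 3040 = (5n + 65)(n^3 - 3n^2 + 4n - 224) + (550n^2 + 2200n + 17600)
  n^3 - 3n^2 + 4n - 224 = ((1/550)n - 7/550)(550n^2 + 2200n + 17600) + (0)
Last nonzero remainder: 550n^2 + 2200n + 17600. Dividing through by 550 gives the monic gcd n^2 + 4n + 32.

n^2 + 4n + 32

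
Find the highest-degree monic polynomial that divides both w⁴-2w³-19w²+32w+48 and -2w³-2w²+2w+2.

By polynomial division,
  w⁴-2w³-19w²+32w+48 = (-(1/2)w+3/2)(-2w³-2w²+2w+2) + (-15w²+30w+45)
  -2w³-2w²+2w+2 = ((2/15)w+2/5)(-15w²+30w+45) + (-16w-16)
  -15w²+30w+45 = ((15/16)w-45/16)(-16w-16) + (0)
Last nonzero remainder: -16w-16. Dividing through by -16 gives the monic gcd w+1.

w+1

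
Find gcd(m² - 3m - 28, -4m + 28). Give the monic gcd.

m - 7

By polynomial division,
  m² - 3m - 28 = (-(1/4)m - 1)(-4m + 28) + (0)
Last nonzero remainder: -4m + 28. Dividing through by -4 gives the monic gcd m - 7.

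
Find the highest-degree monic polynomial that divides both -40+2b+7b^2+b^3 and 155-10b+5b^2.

1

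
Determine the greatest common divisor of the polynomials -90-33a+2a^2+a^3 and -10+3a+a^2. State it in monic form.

Repeated division with remainder:
  a^3+2a^2-33a-90 = (a-1)(a^2+3a-10) + (-20a-100)
  a^2+3a-10 = (-(1/20)a+1/10)(-20a-100) + (0)
Last nonzero remainder: -20a-100. Dividing through by -20 gives the monic gcd a+5.

5+a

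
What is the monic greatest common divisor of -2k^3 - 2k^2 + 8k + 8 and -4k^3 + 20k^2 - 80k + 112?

k - 2

Repeated division with remainder:
  -2k^3 - 2k^2 + 8k + 8 = (1/2)(-4k^3 + 20k^2 - 80k + 112) + (-12k^2 + 48k - 48)
  -4k^3 + 20k^2 - 80k + 112 = ((1/3)k - 1/3)(-12k^2 + 48k - 48) + (-48k + 96)
  -12k^2 + 48k - 48 = ((1/4)k - 1/2)(-48k + 96) + (0)
Last nonzero remainder: -48k + 96. Dividing through by -48 gives the monic gcd k - 2.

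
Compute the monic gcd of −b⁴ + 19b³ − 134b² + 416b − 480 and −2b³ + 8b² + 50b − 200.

b² − 9b + 20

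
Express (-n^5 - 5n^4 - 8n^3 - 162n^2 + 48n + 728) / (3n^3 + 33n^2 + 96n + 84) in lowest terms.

(-n^3 + 4n^2 - 30n + 52)/(3n + 6)

Euclidean algorithm in ℚ[n]:
  -n^5 - 5n^4 - 8n^3 - 162n^2 + 48n + 728 = (-(1/3)n^2 + 2n - 14)(3n^3 + 33n^2 + 96n + 84) + (136n^2 + 1224n + 1904)
  3n^3 + 33n^2 + 96n + 84 = ((3/136)n + 3/68)(136n^2 + 1224n + 1904) + (0)
Last nonzero remainder: 136n^2 + 1224n + 1904. Dividing through by 136 gives the monic gcd n^2 + 9n + 14.
Cancel n^2 + 9n + 14 from numerator and denominator to get the reduced form.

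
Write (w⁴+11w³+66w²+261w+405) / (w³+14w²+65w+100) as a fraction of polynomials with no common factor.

By polynomial division,
  w⁴+11w³+66w²+261w+405 = (w−3)(w³+14w²+65w+100) + (43w²+356w+705)
  w³+14w²+65w+100 = ((1/43)w+246/1849)(43w²+356w+705) + ((2294/1849)w+11470/1849)
  43w²+356w+705 = ((79507/2294)w+260709/2294)((2294/1849)w+11470/1849) + (0)
Last nonzero remainder: (2294/1849)w+11470/1849. Dividing through by 2294/1849 gives the monic gcd w+5.
Cancel w+5 from numerator and denominator to get the reduced form.

(w³+6w²+36w+81)/(w²+9w+20)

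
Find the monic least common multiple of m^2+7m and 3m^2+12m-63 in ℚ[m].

m^3+4m^2-21m

Euclidean algorithm in ℚ[m]:
  m^2+7m = (1/3)(3m^2+12m-63) + (3m+21)
  3m^2+12m-63 = (m-3)(3m+21) + (0)
Last nonzero remainder: 3m+21. Dividing through by 3 gives the monic gcd m+7.
Then lcm(f, g) = f·g / gcd(f, g); expanding and making the result monic gives the answer.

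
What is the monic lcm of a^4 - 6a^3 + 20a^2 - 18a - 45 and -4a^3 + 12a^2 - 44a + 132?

a^6 - 6a^5 + 31a^4 - 84a^3 + 175a^2 - 198a - 495

By polynomial division,
  a^4 - 6a^3 + 20a^2 - 18a - 45 = (-(1/4)a + 3/4)(-4a^3 + 12a^2 - 44a + 132) + (48a - 144)
  -4a^3 + 12a^2 - 44a + 132 = (-(1/12)a^2 - 11/12)(48a - 144) + (0)
Last nonzero remainder: 48a - 144. Dividing through by 48 gives the monic gcd a - 3.
Then lcm(f, g) = f·g / gcd(f, g); expanding and making the result monic gives the answer.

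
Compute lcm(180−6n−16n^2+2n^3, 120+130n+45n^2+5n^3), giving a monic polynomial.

By polynomial division,
  2n^3−16n^2−6n+180 = (2/5)(5n^3+45n^2+130n+120) + (−34n^2−58n+132)
  5n^3+45n^2+130n+120 = (−(5/34)n−310/289)(−34n^2−58n+132) + ((25200/289)n+75600/289)
  −34n^2−58n+132 = (−(4913/12600)n+3179/6300)((25200/289)n+75600/289) + (0)
Last nonzero remainder: (25200/289)n+75600/289. Dividing through by 25200/289 gives the monic gcd n+3.
Then lcm(f, g) = f·g / gcd(f, g); expanding and making the result monic gives the answer.

720+516n+8n^2−43n^3−2n^4+n^5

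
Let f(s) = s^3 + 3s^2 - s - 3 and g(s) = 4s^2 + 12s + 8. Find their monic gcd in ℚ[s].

Euclidean algorithm in ℚ[s]:
  s^3 + 3s^2 - s - 3 = ((1/4)s)(4s^2 + 12s + 8) + (-3s - 3)
  4s^2 + 12s + 8 = (-(4/3)s - 8/3)(-3s - 3) + (0)
Last nonzero remainder: -3s - 3. Dividing through by -3 gives the monic gcd s + 1.

s + 1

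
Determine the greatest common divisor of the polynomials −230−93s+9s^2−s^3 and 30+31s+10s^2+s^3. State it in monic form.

Apply the Euclidean algorithm:
  −s^3+9s^2−93s−230 = (−1)(s^3+10s^2+31s+30) + (19s^2−62s−200)
  s^3+10s^2+31s+30 = ((1/19)s+252/361)(19s^2−62s−200) + ((30615/361)s+61230/361)
  19s^2−62s−200 = ((6859/30615)s−7220/6123)((30615/361)s+61230/361) + (0)
Last nonzero remainder: (30615/361)s+61230/361. Dividing through by 30615/361 gives the monic gcd s+2.

2+s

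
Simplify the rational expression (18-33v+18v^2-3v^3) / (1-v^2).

(18-15v+3v^2)/(1+v)

Repeated division with remainder:
  -3v^3+18v^2-33v+18 = (3v-18)(-v^2+1) + (-36v+36)
  -v^2+1 = ((1/36)v+1/36)(-36v+36) + (0)
Last nonzero remainder: -36v+36. Dividing through by -36 gives the monic gcd v-1.
Cancel v-1 from numerator and denominator to get the reduced form.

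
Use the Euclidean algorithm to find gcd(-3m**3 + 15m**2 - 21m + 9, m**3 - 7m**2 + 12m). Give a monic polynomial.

By polynomial division,
  -3m**3 + 15m**2 - 21m + 9 = (-3)(m**3 - 7m**2 + 12m) + (-6m**2 + 15m + 9)
  m**3 - 7m**2 + 12m = (-(1/6)m + 3/4)(-6m**2 + 15m + 9) + ((9/4)m - 27/4)
  -6m**2 + 15m + 9 = (-(8/3)m - 4/3)((9/4)m - 27/4) + (0)
Last nonzero remainder: (9/4)m - 27/4. Dividing through by 9/4 gives the monic gcd m - 3.

m - 3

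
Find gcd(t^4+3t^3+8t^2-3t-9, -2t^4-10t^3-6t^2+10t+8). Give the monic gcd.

t^2-1

Euclidean algorithm in ℚ[t]:
  t^4+3t^3+8t^2-3t-9 = (-1/2)(-2t^4-10t^3-6t^2+10t+8) + (-2t^3+5t^2+2t-5)
  -2t^4-10t^3-6t^2+10t+8 = (t+15/2)(-2t^3+5t^2+2t-5) + (-(91/2)t^2+91/2)
  -2t^3+5t^2+2t-5 = ((4/91)t-10/91)(-(91/2)t^2+91/2) + (0)
Last nonzero remainder: -(91/2)t^2+91/2. Dividing through by -91/2 gives the monic gcd t^2-1.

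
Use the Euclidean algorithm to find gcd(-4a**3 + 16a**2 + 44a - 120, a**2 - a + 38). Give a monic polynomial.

1

Euclidean algorithm in ℚ[a]:
  -4a**3 + 16a**2 + 44a - 120 = (-4a + 12)(a**2 - a + 38) + (208a - 576)
  a**2 - a + 38 = ((1/208)a + 23/2704)(208a - 576) + (7250/169)
  208a - 576 = ((17576/3625)a - 48672/3625)(7250/169) + (0)
The last nonzero remainder is the constant 7250/169, so the polynomials are coprime and gcd = 1.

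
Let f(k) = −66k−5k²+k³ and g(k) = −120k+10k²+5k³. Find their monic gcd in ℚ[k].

Euclidean algorithm in ℚ[k]:
  k³−5k²−66k = (1/5)(5k³+10k²−120k) + (−7k²−42k)
  5k³+10k²−120k = (−(5/7)k+20/7)(−7k²−42k) + (0)
Last nonzero remainder: −7k²−42k. Dividing through by −7 gives the monic gcd k²+6k.

6k+k²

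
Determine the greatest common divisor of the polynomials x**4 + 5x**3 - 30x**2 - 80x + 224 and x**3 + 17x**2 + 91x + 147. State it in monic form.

Apply the Euclidean algorithm:
  x**4 + 5x**3 - 30x**2 - 80x + 224 = (x - 12)(x**3 + 17x**2 + 91x + 147) + (83x**2 + 865x + 1988)
  x**3 + 17x**2 + 91x + 147 = ((1/83)x + 546/6889)(83x**2 + 865x + 1988) + (-(10395/6889)x - 72765/6889)
  83x**2 + 865x + 1988 = (-(571787/10395)x - 1956476/10395)(-(10395/6889)x - 72765/6889) + (0)
Last nonzero remainder: -(10395/6889)x - 72765/6889. Dividing through by -10395/6889 gives the monic gcd x + 7.

x + 7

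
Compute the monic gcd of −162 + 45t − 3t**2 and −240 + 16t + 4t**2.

−6 + t

By polynomial division,
  −3t**2 + 45t − 162 = (−3/4)(4t**2 + 16t − 240) + (57t − 342)
  4t**2 + 16t − 240 = ((4/57)t + 40/57)(57t − 342) + (0)
Last nonzero remainder: 57t − 342. Dividing through by 57 gives the monic gcd t − 6.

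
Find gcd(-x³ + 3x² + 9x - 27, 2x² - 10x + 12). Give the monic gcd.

x - 3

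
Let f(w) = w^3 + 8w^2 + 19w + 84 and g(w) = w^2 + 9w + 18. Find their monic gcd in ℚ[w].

1

Euclidean algorithm in ℚ[w]:
  w^3 + 8w^2 + 19w + 84 = (w - 1)(w^2 + 9w + 18) + (10w + 102)
  w^2 + 9w + 18 = ((1/10)w - 3/25)(10w + 102) + (756/25)
  10w + 102 = ((125/378)w + 425/126)(756/25) + (0)
The last nonzero remainder is the constant 756/25, so the polynomials are coprime and gcd = 1.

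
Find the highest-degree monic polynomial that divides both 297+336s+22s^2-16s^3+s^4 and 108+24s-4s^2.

-27-6s+s^2

Euclidean algorithm in ℚ[s]:
  s^4-16s^3+22s^2+336s+297 = (-(1/4)s^2+(5/2)s+11/4)(-4s^2+24s+108) + (0)
Last nonzero remainder: -4s^2+24s+108. Dividing through by -4 gives the monic gcd s^2-6s-27.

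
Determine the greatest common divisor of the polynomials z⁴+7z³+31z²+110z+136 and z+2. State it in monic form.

Apply the Euclidean algorithm:
  z⁴+7z³+31z²+110z+136 = (z³+5z²+21z+68)(z+2) + (0)
The last nonzero remainder z+2 is already monic.

z+2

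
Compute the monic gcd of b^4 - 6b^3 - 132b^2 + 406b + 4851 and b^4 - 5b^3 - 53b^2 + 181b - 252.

b^2 - 2b - 63

Apply the Euclidean algorithm:
  b^4 - 6b^3 - 132b^2 + 406b + 4851 = (b^4 - 5b^3 - 53b^2 + 181b - 252) + (-b^3 - 79b^2 + 225b + 5103)
  b^4 - 5b^3 - 53b^2 + 181b - 252 = (-b + 84)(-b^3 - 79b^2 + 225b + 5103) + (6808b^2 - 13616b - 428904)
  -b^3 - 79b^2 + 225b + 5103 = (-(1/6808)b - 81/6808)(6808b^2 - 13616b - 428904) + (0)
Last nonzero remainder: 6808b^2 - 13616b - 428904. Dividing through by 6808 gives the monic gcd b^2 - 2b - 63.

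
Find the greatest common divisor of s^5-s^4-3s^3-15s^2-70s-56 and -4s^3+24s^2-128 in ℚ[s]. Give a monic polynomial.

s^2-2s-8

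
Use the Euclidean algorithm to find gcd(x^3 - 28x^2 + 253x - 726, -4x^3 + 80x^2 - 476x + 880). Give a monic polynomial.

x - 11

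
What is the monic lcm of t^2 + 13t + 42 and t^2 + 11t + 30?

By polynomial division,
  t^2 + 13t + 42 = (t^2 + 11t + 30) + (2t + 12)
  t^2 + 11t + 30 = ((1/2)t + 5/2)(2t + 12) + (0)
Last nonzero remainder: 2t + 12. Dividing through by 2 gives the monic gcd t + 6.
Then lcm(f, g) = f·g / gcd(f, g); expanding and making the result monic gives the answer.

t^3 + 18t^2 + 107t + 210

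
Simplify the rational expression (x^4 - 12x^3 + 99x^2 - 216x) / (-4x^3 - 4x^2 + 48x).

Repeated division with remainder:
  x^4 - 12x^3 + 99x^2 - 216x = (-(1/4)x + 13/4)(-4x^3 - 4x^2 + 48x) + (124x^2 - 372x)
  -4x^3 - 4x^2 + 48x = (-(1/31)x - 4/31)(124x^2 - 372x) + (0)
Last nonzero remainder: 124x^2 - 372x. Dividing through by 124 gives the monic gcd x^2 - 3x.
Cancel x^2 - 3x from numerator and denominator to get the reduced form.

(-x^2 + 9x - 72)/(4x + 16)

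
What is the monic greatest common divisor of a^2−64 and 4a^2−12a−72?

1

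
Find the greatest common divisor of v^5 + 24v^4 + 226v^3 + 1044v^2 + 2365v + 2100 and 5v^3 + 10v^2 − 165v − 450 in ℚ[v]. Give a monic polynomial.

v^2 + 8v + 15

Euclidean algorithm in ℚ[v]:
  v^5 + 24v^4 + 226v^3 + 1044v^2 + 2365v + 2100 = ((1/5)v^2 + (22/5)v + 43)(5v^3 + 10v^2 − 165v − 450) + (1430v^2 + 11440v + 21450)
  5v^3 + 10v^2 − 165v − 450 = ((1/286)v − 3/143)(1430v^2 + 11440v + 21450) + (0)
Last nonzero remainder: 1430v^2 + 11440v + 21450. Dividing through by 1430 gives the monic gcd v^2 + 8v + 15.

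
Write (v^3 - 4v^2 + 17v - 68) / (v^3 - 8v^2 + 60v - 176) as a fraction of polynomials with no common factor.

(v^2 + 17)/(v^2 - 4v + 44)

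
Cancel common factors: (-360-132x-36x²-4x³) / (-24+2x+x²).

Euclidean algorithm in ℚ[x]:
  -4x³-36x²-132x-360 = (-4x-28)(x²+2x-24) + (-172x-1032)
  x²+2x-24 = (-(1/172)x+1/43)(-172x-1032) + (0)
Last nonzero remainder: -172x-1032. Dividing through by -172 gives the monic gcd x+6.
Cancel x+6 from numerator and denominator to get the reduced form.

(-60-12x-4x²)/(-4+x)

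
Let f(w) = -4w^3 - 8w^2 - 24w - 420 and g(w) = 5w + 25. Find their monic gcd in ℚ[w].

By polynomial division,
  -4w^3 - 8w^2 - 24w - 420 = (-(4/5)w^2 + (12/5)w - 84/5)(5w + 25) + (0)
Last nonzero remainder: 5w + 25. Dividing through by 5 gives the monic gcd w + 5.

w + 5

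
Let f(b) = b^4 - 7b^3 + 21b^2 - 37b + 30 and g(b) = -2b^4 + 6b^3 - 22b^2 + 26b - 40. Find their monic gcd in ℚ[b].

b^2 - 2b + 5

Apply the Euclidean algorithm:
  b^4 - 7b^3 + 21b^2 - 37b + 30 = (-1/2)(-2b^4 + 6b^3 - 22b^2 + 26b - 40) + (-4b^3 + 10b^2 - 24b + 10)
  -2b^4 + 6b^3 - 22b^2 + 26b - 40 = ((1/2)b - 1/4)(-4b^3 + 10b^2 - 24b + 10) + (-(15/2)b^2 + 15b - 75/2)
  -4b^3 + 10b^2 - 24b + 10 = ((8/15)b - 4/15)(-(15/2)b^2 + 15b - 75/2) + (0)
Last nonzero remainder: -(15/2)b^2 + 15b - 75/2. Dividing through by -15/2 gives the monic gcd b^2 - 2b + 5.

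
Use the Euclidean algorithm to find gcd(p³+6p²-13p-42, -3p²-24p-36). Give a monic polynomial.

p+2

Repeated division with remainder:
  p³+6p²-13p-42 = (-(1/3)p+2/3)(-3p²-24p-36) + (-9p-18)
  -3p²-24p-36 = ((1/3)p+2)(-9p-18) + (0)
Last nonzero remainder: -9p-18. Dividing through by -9 gives the monic gcd p+2.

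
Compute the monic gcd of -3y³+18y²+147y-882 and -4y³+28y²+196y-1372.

Euclidean algorithm in ℚ[y]:
  -3y³+18y²+147y-882 = (3/4)(-4y³+28y²+196y-1372) + (-3y²+147)
  -4y³+28y²+196y-1372 = ((4/3)y-28/3)(-3y²+147) + (0)
Last nonzero remainder: -3y²+147. Dividing through by -3 gives the monic gcd y²-49.

y²-49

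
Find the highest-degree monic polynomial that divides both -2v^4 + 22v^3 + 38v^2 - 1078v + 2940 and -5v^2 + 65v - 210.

v^2 - 13v + 42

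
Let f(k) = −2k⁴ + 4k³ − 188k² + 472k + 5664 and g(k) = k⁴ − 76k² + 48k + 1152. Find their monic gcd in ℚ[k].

k² − 2k − 24

Euclidean algorithm in ℚ[k]:
  −2k⁴ + 4k³ − 188k² + 472k + 5664 = (−2)(k⁴ − 76k² + 48k + 1152) + (4k³ − 340k² + 568k + 7968)
  k⁴ − 76k² + 48k + 1152 = ((1/4)k + 85/4)(4k³ − 340k² + 568k + 7968) + (7007k² − 14014k − 168168)
  4k³ − 340k² + 568k + 7968 = ((4/7007)k − 332/7007)(7007k² − 14014k − 168168) + (0)
Last nonzero remainder: 7007k² − 14014k − 168168. Dividing through by 7007 gives the monic gcd k² − 2k − 24.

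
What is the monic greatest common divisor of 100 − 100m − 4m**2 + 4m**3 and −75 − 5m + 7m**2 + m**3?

Repeated division with remainder:
  4m**3 − 4m**2 − 100m + 100 = (4)(m**3 + 7m**2 − 5m − 75) + (−32m**2 − 80m + 400)
  m**3 + 7m**2 − 5m − 75 = (−(1/32)m − 9/64)(−32m**2 − 80m + 400) + (−(15/4)m − 75/4)
  −32m**2 − 80m + 400 = ((128/15)m − 64/3)(−(15/4)m − 75/4) + (0)
Last nonzero remainder: −(15/4)m − 75/4. Dividing through by −15/4 gives the monic gcd m + 5.

5 + m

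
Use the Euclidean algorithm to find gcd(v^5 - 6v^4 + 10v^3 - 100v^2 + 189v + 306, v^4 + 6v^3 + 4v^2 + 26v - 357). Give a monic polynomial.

v^3 - v^2 + 11v - 51

By polynomial division,
  v^5 - 6v^4 + 10v^3 - 100v^2 + 189v + 306 = (v - 12)(v^4 + 6v^3 + 4v^2 + 26v - 357) + (78v^3 - 78v^2 + 858v - 3978)
  v^4 + 6v^3 + 4v^2 + 26v - 357 = ((1/78)v + 7/78)(78v^3 - 78v^2 + 858v - 3978) + (0)
Last nonzero remainder: 78v^3 - 78v^2 + 858v - 3978. Dividing through by 78 gives the monic gcd v^3 - v^2 + 11v - 51.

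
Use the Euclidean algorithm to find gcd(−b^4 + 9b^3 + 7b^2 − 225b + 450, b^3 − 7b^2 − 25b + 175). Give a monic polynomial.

b^2 − 25

Repeated division with remainder:
  −b^4 + 9b^3 + 7b^2 − 225b + 450 = (−b + 2)(b^3 − 7b^2 − 25b + 175) + (−4b^2 + 100)
  b^3 − 7b^2 − 25b + 175 = (−(1/4)b + 7/4)(−4b^2 + 100) + (0)
Last nonzero remainder: −4b^2 + 100. Dividing through by −4 gives the monic gcd b^2 − 25.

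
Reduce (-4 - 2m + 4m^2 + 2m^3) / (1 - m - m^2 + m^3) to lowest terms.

(4 + 2m)/(-1 + m)

By polynomial division,
  2m^3 + 4m^2 - 2m - 4 = (2)(m^3 - m^2 - m + 1) + (6m^2 - 6)
  m^3 - m^2 - m + 1 = ((1/6)m - 1/6)(6m^2 - 6) + (0)
Last nonzero remainder: 6m^2 - 6. Dividing through by 6 gives the monic gcd m^2 - 1.
Cancel m^2 - 1 from numerator and denominator to get the reduced form.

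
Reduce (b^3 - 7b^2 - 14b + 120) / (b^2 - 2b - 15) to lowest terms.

(b^2 - 2b - 24)/(b + 3)

Euclidean algorithm in ℚ[b]:
  b^3 - 7b^2 - 14b + 120 = (b - 5)(b^2 - 2b - 15) + (-9b + 45)
  b^2 - 2b - 15 = (-(1/9)b - 1/3)(-9b + 45) + (0)
Last nonzero remainder: -9b + 45. Dividing through by -9 gives the monic gcd b - 5.
Cancel b - 5 from numerator and denominator to get the reduced form.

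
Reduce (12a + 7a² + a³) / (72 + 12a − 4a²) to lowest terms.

Apply the Euclidean algorithm:
  a³ + 7a² + 12a = (−(1/4)a − 5/2)(−4a² + 12a + 72) + (60a + 180)
  −4a² + 12a + 72 = (−(1/15)a + 2/5)(60a + 180) + (0)
Last nonzero remainder: 60a + 180. Dividing through by 60 gives the monic gcd a + 3.
Cancel a + 3 from numerator and denominator to get the reduced form.

(−4a − a²)/(−24 + 4a)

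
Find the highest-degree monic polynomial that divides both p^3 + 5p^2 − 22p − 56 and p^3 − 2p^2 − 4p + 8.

Repeated division with remainder:
  p^3 + 5p^2 − 22p − 56 = (p^3 − 2p^2 − 4p + 8) + (7p^2 − 18p − 64)
  p^3 − 2p^2 − 4p + 8 = ((1/7)p + 4/49)(7p^2 − 18p − 64) + ((324/49)p + 648/49)
  7p^2 − 18p − 64 = ((343/324)p − 392/81)((324/49)p + 648/49) + (0)
Last nonzero remainder: (324/49)p + 648/49. Dividing through by 324/49 gives the monic gcd p + 2.

p + 2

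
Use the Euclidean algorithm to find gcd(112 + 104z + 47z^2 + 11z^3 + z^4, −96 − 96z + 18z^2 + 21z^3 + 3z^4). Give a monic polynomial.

Euclidean algorithm in ℚ[z]:
  z^4 + 11z^3 + 47z^2 + 104z + 112 = (1/3)(3z^4 + 21z^3 + 18z^2 − 96z − 96) + (4z^3 + 41z^2 + 136z + 144)
  3z^4 + 21z^3 + 18z^2 − 96z − 96 = ((3/4)z − 39/16)(4z^3 + 41z^2 + 136z + 144) + ((255/16)z^2 + (255/2)z + 255)
  4z^3 + 41z^2 + 136z + 144 = ((64/255)z + 48/85)((255/16)z^2 + (255/2)z + 255) + (0)
Last nonzero remainder: (255/16)z^2 + (255/2)z + 255. Dividing through by 255/16 gives the monic gcd z^2 + 8z + 16.

16 + 8z + z^2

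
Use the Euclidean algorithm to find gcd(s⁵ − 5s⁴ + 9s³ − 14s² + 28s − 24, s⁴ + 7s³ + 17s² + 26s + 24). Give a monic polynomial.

By polynomial division,
  s⁵ − 5s⁴ + 9s³ − 14s² + 28s − 24 = (s − 12)(s⁴ + 7s³ + 17s² + 26s + 24) + (76s³ + 164s² + 316s + 264)
  s⁴ + 7s³ + 17s² + 26s + 24 = ((1/76)s + 23/361)(76s³ + 164s² + 316s + 264) + ((864/361)s² + (864/361)s + 2592/361)
  76s³ + 164s² + 316s + 264 = ((6859/216)s + 3971/108)((864/361)s² + (864/361)s + 2592/361) + (0)
Last nonzero remainder: (864/361)s² + (864/361)s + 2592/361. Dividing through by 864/361 gives the monic gcd s² + s + 3.

s² + s + 3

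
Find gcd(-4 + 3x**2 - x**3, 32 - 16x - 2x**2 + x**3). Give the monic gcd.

-2 + x

By polynomial division,
  -x**3 + 3x**2 - 4 = (-1)(x**3 - 2x**2 - 16x + 32) + (x**2 - 16x + 28)
  x**3 - 2x**2 - 16x + 32 = (x + 14)(x**2 - 16x + 28) + (180x - 360)
  x**2 - 16x + 28 = ((1/180)x - 7/90)(180x - 360) + (0)
Last nonzero remainder: 180x - 360. Dividing through by 180 gives the monic gcd x - 2.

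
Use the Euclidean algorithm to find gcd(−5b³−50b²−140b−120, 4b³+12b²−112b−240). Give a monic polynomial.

b²+8b+12

Repeated division with remainder:
  −5b³−50b²−140b−120 = (−5/4)(4b³+12b²−112b−240) + (−35b²−280b−420)
  4b³+12b²−112b−240 = (−(4/35)b+4/7)(−35b²−280b−420) + (0)
Last nonzero remainder: −35b²−280b−420. Dividing through by −35 gives the monic gcd b²+8b+12.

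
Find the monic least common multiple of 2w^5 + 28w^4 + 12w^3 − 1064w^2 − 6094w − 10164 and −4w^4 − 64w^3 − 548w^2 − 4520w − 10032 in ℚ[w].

w^7 + 16w^6 + 110w^5 + 544w^4 − 3655w^3 − 51608w^2 − 241736w − 386232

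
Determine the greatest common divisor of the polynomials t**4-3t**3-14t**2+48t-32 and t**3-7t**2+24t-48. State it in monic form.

t-4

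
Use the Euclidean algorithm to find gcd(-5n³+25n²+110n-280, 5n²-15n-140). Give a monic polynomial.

n²-3n-28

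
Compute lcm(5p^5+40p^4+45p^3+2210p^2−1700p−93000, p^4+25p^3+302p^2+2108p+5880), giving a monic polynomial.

By polynomial division,
  5p^5+40p^4+45p^3+2210p^2−1700p−93000 = (5p−85)(p^4+25p^3+302p^2+2108p+5880) + (660p^3+17340p^2+148080p+406800)
  p^4+25p^3+302p^2+2108p+5880 = ((1/660)p−7/3630)(660p^3+17340p^2+148080p+406800) + ((13440/121)p^2+(215040/121)p+806400/121)
  660p^3+17340p^2+148080p+406800 = ((1331/224)p+13673/224)((13440/121)p^2+(215040/121)p+806400/121) + (0)
Last nonzero remainder: (13440/121)p^2+(215040/121)p+806400/121. Dividing through by 13440/121 gives the monic gcd p^2+16p+60.
Then lcm(f, g) = f·g / gcd(f, g); expanding and making the result monic gives the answer.

p^7+17p^6+179p^5+1307p^4+4520p^3+21656p^2−200720p−1822800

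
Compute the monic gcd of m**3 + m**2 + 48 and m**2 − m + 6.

1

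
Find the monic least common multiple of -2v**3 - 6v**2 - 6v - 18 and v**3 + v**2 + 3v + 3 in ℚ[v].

By polynomial division,
  -2v**3 - 6v**2 - 6v - 18 = (-2)(v**3 + v**2 + 3v + 3) + (-4v**2 - 12)
  v**3 + v**2 + 3v + 3 = (-(1/4)v - 1/4)(-4v**2 - 12) + (0)
Last nonzero remainder: -4v**2 - 12. Dividing through by -4 gives the monic gcd v**2 + 3.
Then lcm(f, g) = f·g / gcd(f, g); expanding and making the result monic gives the answer.

v**4 + 4v**3 + 6v**2 + 12v + 9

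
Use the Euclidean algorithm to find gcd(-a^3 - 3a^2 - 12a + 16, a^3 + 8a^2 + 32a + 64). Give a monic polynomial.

Repeated division with remainder:
  -a^3 - 3a^2 - 12a + 16 = (-1)(a^3 + 8a^2 + 32a + 64) + (5a^2 + 20a + 80)
  a^3 + 8a^2 + 32a + 64 = ((1/5)a + 4/5)(5a^2 + 20a + 80) + (0)
Last nonzero remainder: 5a^2 + 20a + 80. Dividing through by 5 gives the monic gcd a^2 + 4a + 16.

a^2 + 4a + 16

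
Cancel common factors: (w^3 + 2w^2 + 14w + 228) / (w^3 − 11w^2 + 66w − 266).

Euclidean algorithm in ℚ[w]:
  w^3 + 2w^2 + 14w + 228 = (w^3 − 11w^2 + 66w − 266) + (13w^2 − 52w + 494)
  w^3 − 11w^2 + 66w − 266 = ((1/13)w − 7/13)(13w^2 − 52w + 494) + (0)
Last nonzero remainder: 13w^2 − 52w + 494. Dividing through by 13 gives the monic gcd w^2 − 4w + 38.
Cancel w^2 − 4w + 38 from numerator and denominator to get the reduced form.

(w + 6)/(w − 7)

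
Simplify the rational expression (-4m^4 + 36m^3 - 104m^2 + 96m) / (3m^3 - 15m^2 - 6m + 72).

Repeated division with remainder:
  -4m^4 + 36m^3 - 104m^2 + 96m = (-(4/3)m + 16/3)(3m^3 - 15m^2 - 6m + 72) + (-32m^2 + 224m - 384)
  3m^3 - 15m^2 - 6m + 72 = (-(3/32)m - 3/16)(-32m^2 + 224m - 384) + (0)
Last nonzero remainder: -32m^2 + 224m - 384. Dividing through by -32 gives the monic gcd m^2 - 7m + 12.
Cancel m^2 - 7m + 12 from numerator and denominator to get the reduced form.

(-4m^2 + 8m)/(3m + 6)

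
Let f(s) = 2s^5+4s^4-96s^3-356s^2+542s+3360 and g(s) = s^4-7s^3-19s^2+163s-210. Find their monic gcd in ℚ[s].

s^3-5s^2-29s+105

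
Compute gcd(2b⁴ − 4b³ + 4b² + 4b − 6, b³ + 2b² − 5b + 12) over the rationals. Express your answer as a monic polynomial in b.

b² − 2b + 3

By polynomial division,
  2b⁴ − 4b³ + 4b² + 4b − 6 = (2b − 8)(b³ + 2b² − 5b + 12) + (30b² − 60b + 90)
  b³ + 2b² − 5b + 12 = ((1/30)b + 2/15)(30b² − 60b + 90) + (0)
Last nonzero remainder: 30b² − 60b + 90. Dividing through by 30 gives the monic gcd b² − 2b + 3.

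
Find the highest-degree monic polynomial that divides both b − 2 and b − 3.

1

Euclidean algorithm in ℚ[b]:
  b − 2 = (b − 3) + (1)
  b − 3 = (b − 3)(1) + (0)
The last nonzero remainder is the constant 1, so the polynomials are coprime and gcd = 1.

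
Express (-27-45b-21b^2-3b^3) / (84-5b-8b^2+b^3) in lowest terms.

(-9-12b-3b^2)/(28-11b+b^2)

Repeated division with remainder:
  -3b^3-21b^2-45b-27 = (-3)(b^3-8b^2-5b+84) + (-45b^2-60b+225)
  b^3-8b^2-5b+84 = (-(1/45)b+28/135)(-45b^2-60b+225) + ((112/9)b+112/3)
  -45b^2-60b+225 = (-(405/112)b+675/112)((112/9)b+112/3) + (0)
Last nonzero remainder: (112/9)b+112/3. Dividing through by 112/9 gives the monic gcd b+3.
Cancel b+3 from numerator and denominator to get the reduced form.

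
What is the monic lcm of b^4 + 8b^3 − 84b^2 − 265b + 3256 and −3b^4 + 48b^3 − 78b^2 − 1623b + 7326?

Apply the Euclidean algorithm:
  b^4 + 8b^3 − 84b^2 − 265b + 3256 = (−1/3)(−3b^4 + 48b^3 − 78b^2 − 1623b + 7326) + (24b^3 − 110b^2 − 806b + 5698)
  −3b^4 + 48b^3 − 78b^2 − 1623b + 7326 = (−(1/8)b + 137/96)(24b^3 − 110b^2 − 806b + 5698) + (−(1045/48)b^2 + (11495/48)b − 38665/48)
  24b^3 − 110b^2 − 806b + 5698 = (−(1152/1045)b − 672/95)(−(1045/48)b^2 + (11495/48)b − 38665/48) + (0)
Last nonzero remainder: −(1045/48)b^2 + (11495/48)b − 38665/48. Dividing through by −1045/48 gives the monic gcd b^2 − 11b + 37.
Then lcm(f, g) = f·g / gcd(f, g); expanding and making the result monic gives the answer.

b^6 + 3b^5 − 190b^4 − 373b^3 + 10125b^2 + 1210b − 214896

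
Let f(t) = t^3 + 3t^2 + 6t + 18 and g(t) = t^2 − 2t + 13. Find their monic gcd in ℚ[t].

1

Repeated division with remainder:
  t^3 + 3t^2 + 6t + 18 = (t + 5)(t^2 − 2t + 13) + (3t − 47)
  t^2 − 2t + 13 = ((1/3)t + 41/9)(3t − 47) + (2044/9)
  3t − 47 = ((27/2044)t − 423/2044)(2044/9) + (0)
The last nonzero remainder is the constant 2044/9, so the polynomials are coprime and gcd = 1.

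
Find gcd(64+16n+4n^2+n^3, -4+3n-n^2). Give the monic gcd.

Repeated division with remainder:
  n^3+4n^2+16n+64 = (-n-7)(-n^2+3n-4) + (33n+36)
  -n^2+3n-4 = (-(1/33)n+15/121)(33n+36) + (-1024/121)
  33n+36 = (-(3993/1024)n-1089/256)(-1024/121) + (0)
The last nonzero remainder is the constant -1024/121, so the polynomials are coprime and gcd = 1.

1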